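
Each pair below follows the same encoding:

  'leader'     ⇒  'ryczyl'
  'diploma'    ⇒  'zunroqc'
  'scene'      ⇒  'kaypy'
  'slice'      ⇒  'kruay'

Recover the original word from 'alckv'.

l(11)→r(17) and e(4)→y(24) fit y≡25x+2 (mod 26); the inverse of 25 mod 26 is 25. Treating letters as 0–25, the rule is x ↦ 25x + 2 (mod 26).
Decoding alckv: a(0)→25·(0−2)≡2=c; l(11)→25·(11−2)≡17=r; c(2)→25·(2−2)≡0=a; k(10)→25·(10−2)≡18=s; v(21)→25·(21−2)≡7=h (all mod 26).

crash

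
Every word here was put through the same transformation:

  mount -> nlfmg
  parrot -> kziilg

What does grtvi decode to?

Each pair mirrors across the alphabet (m↔n, o↔l, u↔f): positions sum to 25. This is the alphabet-reversal cipher (Atbash): a becomes z, b becomes y, etc.
Decoding grtvi: g↔t, r↔i, t↔g, v↔e, i↔r.

tiger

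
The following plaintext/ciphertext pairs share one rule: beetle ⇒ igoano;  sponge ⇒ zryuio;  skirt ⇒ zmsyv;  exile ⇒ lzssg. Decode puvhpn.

Shifts by position in beetle: pos 0: b→i (+7), pos 1: e→g (+2), pos 2: e→o (+10), pos 3: t→a (+7), pos 4: l→n (+2), pos 5: e→o (+10) — repeating every 3. A repeating key of period 3 is used — shifts +7, +2, +10 over and over.
Decoding puvhpn: p−7=i, u−2=s, v−10=l, h−7=a, p−2=n, n−10=d.

island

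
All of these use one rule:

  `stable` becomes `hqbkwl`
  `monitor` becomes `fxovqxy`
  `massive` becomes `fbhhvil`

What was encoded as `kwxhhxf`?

Each letter's alphabet position (a=0..z=25) is mapped through 9·x+1 mod 26 — an affine cipher.
Decoding kwxhhxf: k(10)→3·(10−1)≡1=b; w(22)→3·(22−1)≡11=l; x(23)→3·(23−1)≡14=o; h(7)→3·(7−1)≡18=s; h(7)→3·(7−1)≡18=s; x(23)→3·(23−1)≡14=o; f(5)→3·(5−1)≡12=m (all mod 26).

blossom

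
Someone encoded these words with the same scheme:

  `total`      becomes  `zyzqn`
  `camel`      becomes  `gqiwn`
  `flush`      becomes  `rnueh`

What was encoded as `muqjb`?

guard

t(19)→z(25) and o(14)→y(24) fit y≡21x+16 (mod 26); the inverse of 21 mod 26 is 5. Treating letters as 0–25, the rule is x ↦ 21x + 16 (mod 26).
Reversing it on muqjb: m(12)→5·(12−16)≡6=g; u(20)→5·(20−16)≡20=u; q(16)→5·(16−16)≡0=a; j(9)→5·(9−16)≡17=r; b(1)→5·(1−16)≡3=d (all mod 26).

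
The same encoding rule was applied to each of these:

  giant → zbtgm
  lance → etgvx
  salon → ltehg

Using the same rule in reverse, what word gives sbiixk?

This is a Caesar cipher with shift 19.
Undoing it on sbiixk: s−19=z, b−19=i, i−19=p, i−19=p, x−19=e, k−19=r.

zipper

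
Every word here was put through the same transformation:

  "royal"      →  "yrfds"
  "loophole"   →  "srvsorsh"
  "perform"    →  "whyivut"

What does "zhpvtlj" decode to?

A repeating key of period 2 is used — shifts +7, +3 over and over.
Undoing it on zhpvtlj: z−7=s, h−3=e, p−7=i, v−3=s, t−7=m, l−3=i, j−7=c.

seismic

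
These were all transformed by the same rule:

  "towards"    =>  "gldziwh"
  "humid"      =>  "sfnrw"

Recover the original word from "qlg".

Each pair mirrors across the alphabet (t↔g, o↔l, w↔d): positions sum to 25. Each letter is replaced by its mirror in the alphabet: a↔z, b↔y, c↔x, and so on (the Atbash cipher).
Reversing it on qlg: q↔j, l↔o, g↔t.

jot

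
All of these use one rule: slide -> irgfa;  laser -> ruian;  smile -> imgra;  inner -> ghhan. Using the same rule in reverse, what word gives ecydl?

s(18)→i(8) and l(11)→r(17) fit y≡21x+20 (mod 26); the inverse of 21 mod 26 is 5. Treating letters as 0–25, the rule is x ↦ 21x + 20 (mod 26).
Undoing it on ecydl: e(4)→5·(4−20)≡24=y; c(2)→5·(2−20)≡14=o; y(24)→5·(24−20)≡20=u; d(3)→5·(3−20)≡19=t; l(11)→5·(11−20)≡7=h (all mod 26).

youth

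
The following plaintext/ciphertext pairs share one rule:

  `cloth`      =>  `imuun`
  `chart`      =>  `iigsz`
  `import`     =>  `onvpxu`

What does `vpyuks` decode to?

Shifts by position in cloth: pos 0: c→i (+6), pos 1: l→m (+1), pos 2: o→u (+6), pos 3: t→u (+1) — repeating every 2. A repeating key of period 2 is used — shifts +6, +1 over and over.
Undoing it on vpyuks: v−6=p, p−1=o, y−6=s, u−1=t, k−6=e, s−1=r.

poster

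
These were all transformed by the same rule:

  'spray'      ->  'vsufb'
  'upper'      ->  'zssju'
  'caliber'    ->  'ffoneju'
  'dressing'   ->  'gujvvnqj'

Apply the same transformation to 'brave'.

eufyj

The shift depends on letter class: consonant s→v is +3, but vowel a→f is +5. Two shifts are in play — +5 for a/e/i/o/u, +3 for every other letter.
On brave: b(cons)+3=e, r(cons)+3=u, a(vowel)+5=f, v(cons)+3=y, e(vowel)+5=j.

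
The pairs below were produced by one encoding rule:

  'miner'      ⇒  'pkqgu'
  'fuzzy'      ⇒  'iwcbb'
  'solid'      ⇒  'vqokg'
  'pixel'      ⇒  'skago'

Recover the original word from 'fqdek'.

Shifts by position in miner: pos 0: m→p (+3), pos 1: i→k (+2), pos 2: n→q (+3), pos 3: e→g (+2) — repeating every 2. It's a Vigenère-style cipher with numeric key [3,2]: position i shifts by key[i mod 2].
Undoing it on fqdek: f−3=c, q−2=o, d−3=a, e−2=c, k−3=h.

coach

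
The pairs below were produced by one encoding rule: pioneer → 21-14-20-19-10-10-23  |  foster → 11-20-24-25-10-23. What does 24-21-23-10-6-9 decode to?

spread

p is letter #16 and maps to 21: an offset of 5. Letters become their 1-based position plus 5 (so a→6, b→7, …).
Reversing it on 24-21-23-10-6-9: 24→(24−5)÷1=19=s, 21→(21−5)÷1=16=p, 23→(23−5)÷1=18=r, 10→(10−5)÷1=5=e, 6→(6−5)÷1=1=a, 9→(9−5)÷1=4=d.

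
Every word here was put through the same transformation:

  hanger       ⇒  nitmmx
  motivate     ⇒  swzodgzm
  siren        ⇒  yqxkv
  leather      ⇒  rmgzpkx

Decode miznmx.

Shifts by position in hanger: pos 0: h→n (+6), pos 1: a→i (+8), pos 2: n→t (+6), pos 3: g→m (+6), pos 4: e→m (+8), pos 5: r→x (+6) — repeating every 3. The shifts repeat in a cycle of length 3: positions 0,1,… shift by +6, +8, +6, then the pattern repeats.
Undoing it on miznmx: m−6=g, i−8=a, z−6=t, n−6=h, m−8=e, x−6=r.

gather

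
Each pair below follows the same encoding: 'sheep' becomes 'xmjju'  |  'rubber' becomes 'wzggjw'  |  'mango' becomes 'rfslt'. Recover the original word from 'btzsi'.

wound

Compare letters: s→x is +5, h→m is +5, e→j is +5 — a constant shift. Each letter is shifted forward by 5 in the alphabet (a Caesar shift of +5).
Reversing it on btzsi: b−5=w, t−5=o, z−5=u, s−5=n, i−5=d.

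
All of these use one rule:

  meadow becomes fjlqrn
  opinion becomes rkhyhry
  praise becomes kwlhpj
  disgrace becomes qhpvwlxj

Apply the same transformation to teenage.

ijjylvj

m(12)→f(5) and e(4)→j(9) fit y≡19x+11 (mod 26); the inverse of 19 mod 26 is 11. This is an affine cipher: with a=0,…,z=25, each position x becomes (19x+11) mod 26.
On teenage: t(19)→19·19+11≡8=i; e(4)→19·4+11≡9=j; e(4)→19·4+11≡9=j; n(13)→19·13+11≡24=y; a(0)→19·0+11≡11=l; g(6)→19·6+11≡21=v; e(4)→19·4+11≡9=j (all mod 26).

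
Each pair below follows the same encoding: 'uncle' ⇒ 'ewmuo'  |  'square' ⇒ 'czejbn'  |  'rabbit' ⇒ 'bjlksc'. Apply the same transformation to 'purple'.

Shifts by position in uncle: pos 0: u→e (+10), pos 1: n→w (+9), pos 2: c→m (+10), pos 3: l→u (+9) — repeating every 2. It's a Vigenère-style cipher with numeric key [10,9]: position i shifts by key[i mod 2].
For purple: p+10=z, u+9=d, r+10=b, p+9=y, l+10=v, e+9=n.

zdbyvn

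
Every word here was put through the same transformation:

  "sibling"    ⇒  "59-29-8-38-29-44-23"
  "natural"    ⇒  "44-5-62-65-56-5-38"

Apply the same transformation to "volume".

68-47-38-65-41-17

s(#19)→59 and i(#9)→29: differences scale by 3, so n = 3·pos + 2. The formula is n = 3×(alphabet index, a=1) + 2.
For volume: v=22→68, o=15→47, l=12→38, u=21→65, m=13→41, e=5→17.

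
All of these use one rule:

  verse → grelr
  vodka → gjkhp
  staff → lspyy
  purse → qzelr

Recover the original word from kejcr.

drone

This is an affine cipher: with a=0,…,z=25, each position x becomes (7x+15) mod 26.
Undoing it on kejcr: k(10)→15·(10−15)≡3=d; e(4)→15·(4−15)≡17=r; j(9)→15·(9−15)≡14=o; c(2)→15·(2−15)≡13=n; r(17)→15·(17−15)≡4=e (all mod 26).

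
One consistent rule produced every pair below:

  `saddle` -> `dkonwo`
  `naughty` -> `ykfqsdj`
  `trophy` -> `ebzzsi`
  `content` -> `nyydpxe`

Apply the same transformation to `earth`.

pkcds

Shifts by position in saddle: pos 0: s→d (+11), pos 1: a→k (+10), pos 2: d→o (+11), pos 3: d→n (+10) — repeating every 2. The shifts repeat in a cycle of length 2: positions 0,1,… shift by +11, +10, then the pattern repeats.
Applying it to earth: e+11=p, a+10=k, r+11=c, t+10=d, h+11=s.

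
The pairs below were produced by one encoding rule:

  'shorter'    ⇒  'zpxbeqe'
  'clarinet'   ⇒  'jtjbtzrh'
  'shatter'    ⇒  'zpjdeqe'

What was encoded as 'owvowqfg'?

The shift increases by 1 at each position, starting from +7: 7, 8, 9, ….
Reversing it on owvowqfg: o−7=h, w−8=o, v−9=m, o−10=e, w−11=l, q−12=e, f−13=s, g−14=s.

homeless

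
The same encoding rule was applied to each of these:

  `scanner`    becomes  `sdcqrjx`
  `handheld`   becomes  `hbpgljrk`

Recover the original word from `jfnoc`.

Each letter shifts forward by its position index (0, 1, 2, …) — the shift grows by one for each successive letter.
Undoing it on jfnoc: j−0=j, f−1=e, n−2=l, o−3=l, c−4=y.

jelly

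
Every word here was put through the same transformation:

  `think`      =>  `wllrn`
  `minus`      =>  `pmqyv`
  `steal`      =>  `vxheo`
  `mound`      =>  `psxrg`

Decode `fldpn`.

Shifts by position in think: pos 0: t→w (+3), pos 1: h→l (+4), pos 2: i→l (+3), pos 3: n→r (+4) — repeating every 2. A repeating key of period 2 is used — shifts +3, +4 over and over.
Undoing it on fldpn: f−3=c, l−4=h, d−3=a, p−4=l, n−3=k.

chalk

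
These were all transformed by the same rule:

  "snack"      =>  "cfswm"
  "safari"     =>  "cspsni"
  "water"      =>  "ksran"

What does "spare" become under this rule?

cjsna

s(18)→c(2) and n(13)→f(5) fit y≡15x+18 (mod 26); the inverse of 15 mod 26 is 7. Each letter's alphabet position (a=0..z=25) is mapped through 15·x+18 mod 26 — an affine cipher.
For spare: s(18)→15·18+18≡2=c; p(15)→15·15+18≡9=j; a(0)→15·0+18≡18=s; r(17)→15·17+18≡13=n; e(4)→15·4+18≡0=a (all mod 26).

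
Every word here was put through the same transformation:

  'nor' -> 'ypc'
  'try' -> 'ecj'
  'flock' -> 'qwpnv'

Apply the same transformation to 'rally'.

Vowels shift forward by 1 and consonants shift forward by 11.
On rally: r(cons)+11=c, a(vowel)+1=b, l(cons)+11=w, l(cons)+11=w, y(cons)+11=j.

cbwwj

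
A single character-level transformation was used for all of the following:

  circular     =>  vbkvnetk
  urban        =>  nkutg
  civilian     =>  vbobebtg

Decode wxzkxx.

degree

Compare letters: c→v is +19, i→b is +19, r→k is +19 — a constant shift. Each letter is shifted forward by 19 in the alphabet (a Caesar shift of +19).
Decoding wxzkxx: w−19=d, x−19=e, z−19=g, k−19=r, x−19=e, x−19=e.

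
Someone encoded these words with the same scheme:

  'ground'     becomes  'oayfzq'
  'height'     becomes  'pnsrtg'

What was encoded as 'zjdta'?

Letter i (0-indexed) is shifted by i+8, so successive shifts are 8, 9, 10, ….
Reversing it on zjdta: z−8=r, j−9=a, d−10=t, t−11=i, a−12=o.

ratio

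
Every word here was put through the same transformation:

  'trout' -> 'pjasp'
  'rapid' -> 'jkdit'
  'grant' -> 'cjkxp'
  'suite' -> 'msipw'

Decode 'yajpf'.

worth

t(19)→p(15) and r(17)→j(9) fit y≡3x+10 (mod 26); the inverse of 3 mod 26 is 9. Treating letters as 0–25, the rule is x ↦ 3x + 10 (mod 26).
Decoding yajpf: y(24)→9·(24−10)≡22=w; a(0)→9·(0−10)≡14=o; j(9)→9·(9−10)≡17=r; p(15)→9·(15−10)≡19=t; f(5)→9·(5−10)≡7=h (all mod 26).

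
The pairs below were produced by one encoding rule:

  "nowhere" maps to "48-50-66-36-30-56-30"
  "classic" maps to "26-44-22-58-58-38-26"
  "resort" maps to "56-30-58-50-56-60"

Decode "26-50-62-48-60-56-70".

n(#14)→48 and o(#15)→50: differences scale by 2, so n = 2·pos + 20. The formula is n = 2×(alphabet index, a=1) + 20.
Decoding 26-50-62-48-60-56-70: 26→(26−20)÷2=3=c, 50→(50−20)÷2=15=o, 62→(62−20)÷2=21=u, 48→(48−20)÷2=14=n, 60→(60−20)÷2=20=t, 56→(56−20)÷2=18=r, 70→(70−20)÷2=25=y.

country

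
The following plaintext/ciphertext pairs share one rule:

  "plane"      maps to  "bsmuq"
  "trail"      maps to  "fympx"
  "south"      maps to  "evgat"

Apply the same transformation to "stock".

eaajw

Shifts by position in plane: pos 0: p→b (+12), pos 1: l→s (+7), pos 2: a→m (+12), pos 3: n→u (+7) — repeating every 2. The shifts repeat in a cycle of length 2: positions 0,1,… shift by +12, +7, then the pattern repeats.
Applying it to stock: s+12=e, t+7=a, o+12=a, c+7=j, k+12=w.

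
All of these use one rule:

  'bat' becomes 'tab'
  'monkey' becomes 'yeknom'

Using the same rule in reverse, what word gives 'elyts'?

style

The output letters match the input read backwards: bat reversed is tab. It's just the letters in reverse order.
Decoding elyts: then reverse → style.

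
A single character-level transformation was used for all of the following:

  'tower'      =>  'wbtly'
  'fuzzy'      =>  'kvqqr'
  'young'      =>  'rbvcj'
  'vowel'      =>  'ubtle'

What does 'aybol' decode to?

t(19)→w(22) and o(14)→b(1) fit y≡25x+15 (mod 26); the inverse of 25 mod 26 is 25. This is an affine cipher: with a=0,…,z=25, each position x becomes (25x+15) mod 26.
Decoding aybol: a(0)→25·(0−15)≡15=p; y(24)→25·(24−15)≡17=r; b(1)→25·(1−15)≡14=o; o(14)→25·(14−15)≡1=b; l(11)→25·(11−15)≡4=e (all mod 26).

probe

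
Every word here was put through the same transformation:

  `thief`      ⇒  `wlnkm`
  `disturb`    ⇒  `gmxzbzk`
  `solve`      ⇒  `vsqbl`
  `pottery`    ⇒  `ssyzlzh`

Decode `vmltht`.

signal

In thief: t→w is +3, h→l is +4, i→n is +5, e→k is +6 — the shift increases by 1 each position. Letter i (0-indexed) is shifted by i+3, so successive shifts are 3, 4, 5, ….
Reversing it on vmltht: v−3=s, m−4=i, l−5=g, t−6=n, h−7=a, t−8=l.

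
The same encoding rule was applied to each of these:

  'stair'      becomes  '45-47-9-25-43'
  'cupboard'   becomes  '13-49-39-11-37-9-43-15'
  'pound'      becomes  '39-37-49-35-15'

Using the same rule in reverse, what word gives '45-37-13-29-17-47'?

s(#19)→45 and t(#20)→47: differences scale by 2, so n = 2·pos + 7. Each letter becomes 2×(its alphabet position, a=1..z=26) + 7.
Decoding 45-37-13-29-17-47: 45→(45−7)÷2=19=s, 37→(37−7)÷2=15=o, 13→(13−7)÷2=3=c, 29→(29−7)÷2=11=k, 17→(17−7)÷2=5=e, 47→(47−7)÷2=20=t.

socket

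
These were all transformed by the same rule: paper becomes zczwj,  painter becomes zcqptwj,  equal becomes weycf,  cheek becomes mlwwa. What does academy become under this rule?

p(15)→z(25) and a(0)→c(2) fit y≡5x+2 (mod 26); the inverse of 5 mod 26 is 21. This is an affine cipher: with a=0,…,z=25, each position x becomes (5x+2) mod 26.
Applying it to academy: a(0)→5·0+2≡2=c; c(2)→5·2+2≡12=m; a(0)→5·0+2≡2=c; d(3)→5·3+2≡17=r; e(4)→5·4+2≡22=w; m(12)→5·12+2≡10=k; y(24)→5·24+2≡18=s (all mod 26).

cmcrwks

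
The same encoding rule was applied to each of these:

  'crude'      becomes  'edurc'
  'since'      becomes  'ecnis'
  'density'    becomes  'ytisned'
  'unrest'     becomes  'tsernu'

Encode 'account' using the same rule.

tnuocca

The output letters match the input read backwards: crude reversed is edurc. The word is simply reversed.
Applying it to account: reverse → tnuocca.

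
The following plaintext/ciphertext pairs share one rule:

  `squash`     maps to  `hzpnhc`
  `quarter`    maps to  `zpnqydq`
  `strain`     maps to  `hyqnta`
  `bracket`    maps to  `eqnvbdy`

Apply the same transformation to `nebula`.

s(18)→h(7) and q(16)→z(25) fit y≡17x+13 (mod 26); the inverse of 17 mod 26 is 23. This is an affine cipher: with a=0,…,z=25, each position x becomes (17x+13) mod 26.
For nebula: n(13)→17·13+13≡0=a; e(4)→17·4+13≡3=d; b(1)→17·1+13≡4=e; u(20)→17·20+13≡15=p; l(11)→17·11+13≡18=s; a(0)→17·0+13≡13=n (all mod 26).

adepsn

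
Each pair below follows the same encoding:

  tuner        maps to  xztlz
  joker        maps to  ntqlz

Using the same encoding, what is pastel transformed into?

In tuner: t→x is +4, u→z is +5, n→t is +6, e→l is +7 — the shift increases by 1 each position. Each letter shifts forward by (position + 4), i.e. 4, 5, 6, … — the shift grows by one for each successive letter.
On pastel: p+4=t, a+5=f, s+6=y, t+7=a, e+8=m, l+9=u.

tfyamu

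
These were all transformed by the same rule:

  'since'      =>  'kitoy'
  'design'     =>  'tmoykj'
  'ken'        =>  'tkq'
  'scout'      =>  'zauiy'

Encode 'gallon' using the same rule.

Read the word backwards and shift each letter +6.
Applying it to gallon: reverse → nollag; then shift: n+6=t, o+6=u, l+6=r, l+6=r, a+6=g, g+6=m.

turrgm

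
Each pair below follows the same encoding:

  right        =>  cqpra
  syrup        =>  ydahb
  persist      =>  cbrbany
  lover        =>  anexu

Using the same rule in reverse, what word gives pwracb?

The word is reversed, then every letter is shifted forward by 9.
Decoding pwracb: shift back: p−9=g, w−9=n, r−9=i, a−9=r, c−9=t, b−9=s → gnirts; then reverse → string.

string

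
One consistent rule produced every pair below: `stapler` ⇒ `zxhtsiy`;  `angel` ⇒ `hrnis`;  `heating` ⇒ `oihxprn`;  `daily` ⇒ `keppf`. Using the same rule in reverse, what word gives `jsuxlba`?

It's a Vigenère-style cipher with numeric key [7,4]: position i shifts by key[i mod 2].
Decoding jsuxlba: j−7=c, s−4=o, u−7=n, x−4=t, l−7=e, b−4=x, a−7=t.

context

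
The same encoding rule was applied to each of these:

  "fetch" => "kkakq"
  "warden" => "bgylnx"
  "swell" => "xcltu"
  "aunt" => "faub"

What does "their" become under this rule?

The shift increases by 1 at each position, starting from +5: 5, 6, 7, ….
On their: t+5=y, h+6=n, e+7=l, i+8=q, r+9=a.

ynlqa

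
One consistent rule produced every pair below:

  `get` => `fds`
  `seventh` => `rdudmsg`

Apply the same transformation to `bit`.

ahs

Compare letters: g→f is +25, e→d is +25, t→s is +25 — a constant shift. It's a constant shift of +25 (ROT25).
On bit: b+25=a, i+25=h, t+25=s.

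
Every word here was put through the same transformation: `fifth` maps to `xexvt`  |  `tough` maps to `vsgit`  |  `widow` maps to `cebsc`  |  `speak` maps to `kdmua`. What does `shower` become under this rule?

ktscmz

Treating letters as 0–25, the rule is x ↦ 11x + 20 (mod 26).
On shower: s(18)→11·18+20≡10=k; h(7)→11·7+20≡19=t; o(14)→11·14+20≡18=s; w(22)→11·22+20≡2=c; e(4)→11·4+20≡12=m; r(17)→11·17+20≡25=z (all mod 26).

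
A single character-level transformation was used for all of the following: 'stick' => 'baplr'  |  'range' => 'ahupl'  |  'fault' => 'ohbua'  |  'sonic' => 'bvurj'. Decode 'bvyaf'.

Shifts by position in stick: pos 0: s→b (+9), pos 1: t→a (+7), pos 2: i→p (+7), pos 3: c→l (+9), pos 4: k→r (+7) — repeating every 3. It's a Vigenère-style cipher with numeric key [9,7,7]: position i shifts by key[i mod 3].
Undoing it on bvyaf: b−9=s, v−7=o, y−7=r, a−9=r, f−7=y.

sorry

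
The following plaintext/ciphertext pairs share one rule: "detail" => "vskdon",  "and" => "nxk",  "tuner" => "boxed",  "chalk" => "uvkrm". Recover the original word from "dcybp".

frost

The output letters match the input read backwards, each shifted +10: detail reversed is liated. The word is reversed, then every letter is shifted forward by 10.
Decoding dcybp: shift back: d−10=t, c−10=s, y−10=o, b−10=r, p−10=f → tsorf; then reverse → frost.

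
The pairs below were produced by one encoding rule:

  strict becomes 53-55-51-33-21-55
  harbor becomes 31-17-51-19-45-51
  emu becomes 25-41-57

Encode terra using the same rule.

s(#19)→53 and t(#20)→55: differences scale by 2, so n = 2·pos + 15. Each letter becomes 2×(its alphabet position, a=1..z=26) + 15.
On terra: t=20→55, e=5→25, r=18→51, r=18→51, a=1→17.

55-25-51-51-17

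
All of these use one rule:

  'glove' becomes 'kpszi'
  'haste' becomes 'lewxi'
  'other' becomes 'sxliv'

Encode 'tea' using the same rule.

Compare letters: g→k is +4, l→p is +4, o→s is +4 — a constant shift. This is a Caesar cipher with shift 4.
On tea: t+4=x, e+4=i, a+4=e.

xie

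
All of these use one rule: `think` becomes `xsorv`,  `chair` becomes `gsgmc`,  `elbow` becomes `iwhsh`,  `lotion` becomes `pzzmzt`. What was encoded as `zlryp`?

value

It's a Vigenère-style cipher with numeric key [4,11,6]: position i shifts by key[i mod 3].
Undoing it on zlryp: z−4=v, l−11=a, r−6=l, y−4=u, p−11=e.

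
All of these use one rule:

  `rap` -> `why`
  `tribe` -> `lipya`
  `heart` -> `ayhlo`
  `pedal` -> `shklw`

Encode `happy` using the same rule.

Read the word backwards and shift each letter +7.
Applying it to happy: reverse → yppah; then shift: y+7=f, p+7=w, p+7=w, a+7=h, h+7=o.

fwwho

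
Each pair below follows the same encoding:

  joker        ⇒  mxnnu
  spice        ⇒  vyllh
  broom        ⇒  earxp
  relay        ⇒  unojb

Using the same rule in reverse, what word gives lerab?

The shifts repeat in a cycle of length 2: positions 0,1,… shift by +3, +9, then the pattern repeats.
Reversing it on lerab: l−3=i, e−9=v, r−3=o, a−9=r, b−3=y.

ivory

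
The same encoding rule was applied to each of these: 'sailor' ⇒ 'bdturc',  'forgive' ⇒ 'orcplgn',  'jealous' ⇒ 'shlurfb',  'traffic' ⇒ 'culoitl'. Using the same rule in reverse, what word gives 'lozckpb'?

Shifts by position in sailor: pos 0: s→b (+9), pos 1: a→d (+3), pos 2: i→t (+11), pos 3: l→u (+9), pos 4: o→r (+3), pos 5: r→c (+11) — repeating every 3. It's a Vigenère-style cipher with numeric key [9,3,11]: position i shifts by key[i mod 3].
Decoding lozckpb: l−9=c, o−3=l, z−11=o, c−9=t, k−3=h, p−11=e, b−9=s.

clothes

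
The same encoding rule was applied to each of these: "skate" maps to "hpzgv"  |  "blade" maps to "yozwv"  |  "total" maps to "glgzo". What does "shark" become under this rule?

hszip

This is the alphabet-reversal cipher (Atbash): a becomes z, b becomes y, etc.
For shark: s↔h, h↔s, a↔z, r↔i, k↔p.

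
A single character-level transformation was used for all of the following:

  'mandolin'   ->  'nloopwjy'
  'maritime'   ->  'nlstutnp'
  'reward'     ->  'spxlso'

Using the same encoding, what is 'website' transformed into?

xpcdjef

It's a Vigenère-style cipher with numeric key [1,11]: position i shifts by key[i mod 2].
On website: w+1=x, e+11=p, b+1=c, s+11=d, i+1=j, t+11=e, e+1=f.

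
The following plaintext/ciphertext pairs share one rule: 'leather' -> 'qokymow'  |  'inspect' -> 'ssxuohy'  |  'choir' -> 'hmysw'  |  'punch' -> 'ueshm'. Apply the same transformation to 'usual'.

exekq

The shift depends on letter class: consonant l→q is +5, but vowel e→o is +10. Vowels shift forward by 10 and consonants shift forward by 5.
On usual: u(vowel)+10=e, s(cons)+5=x, u(vowel)+10=e, a(vowel)+10=k, l(cons)+5=q.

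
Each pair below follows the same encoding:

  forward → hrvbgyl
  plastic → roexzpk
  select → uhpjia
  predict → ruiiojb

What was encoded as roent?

In forward: f→h is +2, o→r is +3, r→v is +4, w→b is +5 — the shift increases by 1 each position. The shift increases by 1 at each position, starting from +2: 2, 3, 4, ….
Reversing it on roent: r−2=p, o−3=l, e−4=a, n−5=i, t−6=n.

plain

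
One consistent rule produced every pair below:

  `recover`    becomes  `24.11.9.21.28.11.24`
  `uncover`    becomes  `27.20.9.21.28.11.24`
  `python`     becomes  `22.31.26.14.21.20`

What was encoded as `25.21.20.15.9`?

Letters become their 1-based position plus 6 (so a→7, b→8, …).
Undoing it on 25.21.20.15.9: 25→(25−6)÷1=19=s, 21→(21−6)÷1=15=o, 20→(20−6)÷1=14=n, 15→(15−6)÷1=9=i, 9→(9−6)÷1=3=c.

sonic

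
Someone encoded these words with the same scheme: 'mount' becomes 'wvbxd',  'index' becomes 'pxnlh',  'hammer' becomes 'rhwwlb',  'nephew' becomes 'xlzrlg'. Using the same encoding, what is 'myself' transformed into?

wiclvp

The shift depends on letter class: consonant m→w is +10, but vowel o→v is +7. Two shifts are in play — +7 for a/e/i/o/u, +10 for every other letter.
Applying it to myself: m(cons)+10=w, y(cons)+10=i, s(cons)+10=c, e(vowel)+7=l, l(cons)+10=v, f(cons)+10=p.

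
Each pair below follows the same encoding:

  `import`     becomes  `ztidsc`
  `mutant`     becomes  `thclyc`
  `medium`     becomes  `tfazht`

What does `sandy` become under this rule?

Each letter's alphabet position (a=0..z=25) is mapped through 5·x+11 mod 26 — an affine cipher.
On sandy: s(18)→5·18+11≡23=x; a(0)→5·0+11≡11=l; n(13)→5·13+11≡24=y; d(3)→5·3+11≡0=a; y(24)→5·24+11≡1=b (all mod 26).

xlyab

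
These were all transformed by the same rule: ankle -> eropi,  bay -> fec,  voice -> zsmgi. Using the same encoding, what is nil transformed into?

rmp

Compare letters: a→e is +4, n→r is +4, k→o is +4 — a constant shift. This is a Caesar cipher with shift 4.
For nil: n+4=r, i+4=m, l+4=p.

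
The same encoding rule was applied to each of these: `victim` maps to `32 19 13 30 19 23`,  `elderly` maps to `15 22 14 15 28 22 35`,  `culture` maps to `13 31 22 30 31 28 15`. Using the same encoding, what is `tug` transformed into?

v is letter #22 and maps to 32: an offset of 10. Letters become their 1-based position plus 10 (so a→11, b→12, …).
Applying it to tug: t=20→30, u=21→31, g=7→17.

30 31 17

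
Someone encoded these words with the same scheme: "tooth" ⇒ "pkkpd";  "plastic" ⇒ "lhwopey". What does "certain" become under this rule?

yanpwej

Compare letters: t→p is +22, o→k is +22, o→k is +22 — a constant shift. This is a Caesar cipher with shift 22.
On certain: c+22=y, e+22=a, r+22=n, t+22=p, a+22=w, i+22=e, n+22=j.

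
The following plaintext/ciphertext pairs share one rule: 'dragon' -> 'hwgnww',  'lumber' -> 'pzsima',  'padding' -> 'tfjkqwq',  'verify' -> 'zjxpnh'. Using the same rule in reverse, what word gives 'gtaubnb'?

In dragon: d→h is +4, r→w is +5, a→g is +6, g→n is +7 — the shift increases by 1 each position. Each letter shifts forward by (position + 4), i.e. 4, 5, 6, … — the shift grows by one for each successive letter.
Reversing it on gtaubnb: g−4=c, t−5=o, a−6=u, u−7=n, b−8=t, n−9=e, b−10=r.

counter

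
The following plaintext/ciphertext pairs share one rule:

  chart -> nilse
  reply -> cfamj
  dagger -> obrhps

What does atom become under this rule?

luzn

It's a Vigenère-style cipher with numeric key [11,1]: position i shifts by key[i mod 2].
Applying it to atom: a+11=l, t+1=u, o+11=z, m+1=n.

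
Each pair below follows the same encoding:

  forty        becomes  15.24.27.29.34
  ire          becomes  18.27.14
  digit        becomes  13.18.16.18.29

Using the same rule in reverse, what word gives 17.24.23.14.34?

honey

Each letter is replaced by its alphabet position (a=1..z=26) + 9.
Undoing it on 17.24.23.14.34: 17→(17−9)÷1=8=h, 24→(24−9)÷1=15=o, 23→(23−9)÷1=14=n, 14→(14−9)÷1=5=e, 34→(34−9)÷1=25=y.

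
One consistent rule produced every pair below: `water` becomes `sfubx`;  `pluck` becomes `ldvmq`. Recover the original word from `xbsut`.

The output letters match the input read backwards, each shifted +1: water reversed is retaw. Read the word backwards and shift each letter +1.
Undoing it on xbsut: shift back: x−1=w, b−1=a, s−1=r, u−1=t, t−1=s → warts; then reverse → straw.

straw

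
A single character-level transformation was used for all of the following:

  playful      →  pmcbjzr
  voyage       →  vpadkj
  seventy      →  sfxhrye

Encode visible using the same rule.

vjulfqk

Each letter shifts forward by its position index (0, 1, 2, …) — the shift grows by one for each successive letter.
For visible: v+0=v, i+1=j, s+2=u, i+3=l, b+4=f, l+5=q, e+6=k.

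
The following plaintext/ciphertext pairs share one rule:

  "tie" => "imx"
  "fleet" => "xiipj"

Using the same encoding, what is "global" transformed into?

pefspk

The output letters match the input read backwards, each shifted +4: tie reversed is eit. The word is reversed, then every letter is shifted forward by 4.
Applying it to global: reverse → labolg; then shift: l+4=p, a+4=e, b+4=f, o+4=s, l+4=p, g+4=k.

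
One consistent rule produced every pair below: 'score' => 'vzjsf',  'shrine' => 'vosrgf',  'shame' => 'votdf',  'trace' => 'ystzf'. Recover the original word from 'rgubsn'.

injury

s(18)→v(21) and c(2)→z(25) fit y≡3x+19 (mod 26); the inverse of 3 mod 26 is 9. Treating letters as 0–25, the rule is x ↦ 3x + 19 (mod 26).
Decoding rgubsn: r(17)→9·(17−19)≡8=i; g(6)→9·(6−19)≡13=n; u(20)→9·(20−19)≡9=j; b(1)→9·(1−19)≡20=u; s(18)→9·(18−19)≡17=r; n(13)→9·(13−19)≡24=y (all mod 26).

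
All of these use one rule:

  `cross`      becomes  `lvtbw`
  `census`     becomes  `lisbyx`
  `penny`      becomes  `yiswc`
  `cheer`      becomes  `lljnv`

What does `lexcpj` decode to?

Shifts by position in cross: pos 0: c→l (+9), pos 1: r→v (+4), pos 2: o→t (+5), pos 3: s→b (+9), pos 4: s→w (+4) — repeating every 3. A repeating key of period 3 is used — shifts +9, +4, +5 over and over.
Decoding lexcpj: l−9=c, e−4=a, x−5=s, c−9=t, p−4=l, j−5=e.

castle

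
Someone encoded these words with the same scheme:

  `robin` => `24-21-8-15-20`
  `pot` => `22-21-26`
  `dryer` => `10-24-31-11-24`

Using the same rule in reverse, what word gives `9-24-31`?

cry

r is letter #18 and maps to 24: an offset of 6. Each letter is replaced by its alphabet position (a=1..z=26) + 6.
Undoing it on 9-24-31: 9→(9−6)÷1=3=c, 24→(24−6)÷1=18=r, 31→(31−6)÷1=25=y.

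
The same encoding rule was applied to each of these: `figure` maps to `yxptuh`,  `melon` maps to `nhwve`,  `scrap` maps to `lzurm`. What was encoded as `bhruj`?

This is an affine cipher: with a=0,…,z=25, each position x becomes (17x+17) mod 26.
Reversing it on bhruj: b(1)→23·(1−17)≡22=w; h(7)→23·(7−17)≡4=e; r(17)→23·(17−17)≡0=a; u(20)→23·(20−17)≡17=r; j(9)→23·(9−17)≡24=y (all mod 26).

weary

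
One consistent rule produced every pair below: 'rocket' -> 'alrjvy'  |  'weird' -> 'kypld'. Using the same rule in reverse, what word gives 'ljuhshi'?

Two steps: reverse the string, then apply a Caesar shift of +7.
Undoing it on ljuhshi: shift back: l−7=e, j−7=c, u−7=n, h−7=a, s−7=l, h−7=a, i−7=b → ecnalab; then reverse → balance.

balance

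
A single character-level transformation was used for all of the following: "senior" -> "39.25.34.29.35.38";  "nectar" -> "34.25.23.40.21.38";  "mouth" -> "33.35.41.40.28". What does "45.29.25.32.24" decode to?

s is letter #19 and maps to 39: an offset of 20. Each letter is replaced by its alphabet position (a=1..z=26) + 20.
Reversing it on 45.29.25.32.24: 45→(45−20)÷1=25=y, 29→(29−20)÷1=9=i, 25→(25−20)÷1=5=e, 32→(32−20)÷1=12=l, 24→(24−20)÷1=4=d.

yield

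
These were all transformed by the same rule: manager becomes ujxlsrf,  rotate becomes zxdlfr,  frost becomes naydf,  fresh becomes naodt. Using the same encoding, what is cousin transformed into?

kxedua

The shift increases by 1 at each position, starting from +8: 8, 9, 10, ….
For cousin: c+8=k, o+9=x, u+10=e, s+11=d, i+12=u, n+13=a.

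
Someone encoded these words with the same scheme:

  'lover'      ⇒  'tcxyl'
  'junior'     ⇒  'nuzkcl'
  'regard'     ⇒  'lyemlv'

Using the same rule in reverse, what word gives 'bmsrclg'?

l(11)→t(19) and o(14)→c(2) fit y≡3x+12 (mod 26); the inverse of 3 mod 26 is 9. Each letter's alphabet position (a=0..z=25) is mapped through 3·x+12 mod 26 — an affine cipher.
Decoding bmsrclg: b(1)→9·(1−12)≡5=f; m(12)→9·(12−12)≡0=a; s(18)→9·(18−12)≡2=c; r(17)→9·(17−12)≡19=t; c(2)→9·(2−12)≡14=o; l(11)→9·(11−12)≡17=r; g(6)→9·(6−12)≡24=y (all mod 26).

factory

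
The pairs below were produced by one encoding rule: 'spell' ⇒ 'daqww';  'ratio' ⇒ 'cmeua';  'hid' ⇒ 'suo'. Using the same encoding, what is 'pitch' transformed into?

Vowels shift forward by 12 and consonants shift forward by 11.
For pitch: p(cons)+11=a, i(vowel)+12=u, t(cons)+11=e, c(cons)+11=n, h(cons)+11=s.

auens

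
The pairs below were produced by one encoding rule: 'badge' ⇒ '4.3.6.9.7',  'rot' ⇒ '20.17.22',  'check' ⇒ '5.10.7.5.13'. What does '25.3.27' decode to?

b is letter #2 and maps to 4: an offset of 2. Each letter is replaced by its alphabet position (a=1..z=26) + 2.
Reversing it on 25.3.27: 25→(25−2)÷1=23=w, 3→(3−2)÷1=1=a, 27→(27−2)÷1=25=y.

way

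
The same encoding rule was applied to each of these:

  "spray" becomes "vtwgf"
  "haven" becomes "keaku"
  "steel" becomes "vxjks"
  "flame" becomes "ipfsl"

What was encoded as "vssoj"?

sonic

In spray: s→v is +3, p→t is +4, r→w is +5, a→g is +6 — the shift increases by 1 each position. Letter i (0-indexed) is shifted by i+3, so successive shifts are 3, 4, 5, ….
Reversing it on vssoj: v−3=s, s−4=o, s−5=n, o−6=i, j−7=c.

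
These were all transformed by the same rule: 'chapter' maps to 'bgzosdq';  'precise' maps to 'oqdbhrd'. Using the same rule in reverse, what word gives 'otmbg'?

Compare letters: c→b is +25, h→g is +25, a→z is +25 — a constant shift. Every letter moves 25 places later in the alphabet, wrapping around z→a.
Decoding otmbg: o−25=p, t−25=u, m−25=n, b−25=c, g−25=h.

punch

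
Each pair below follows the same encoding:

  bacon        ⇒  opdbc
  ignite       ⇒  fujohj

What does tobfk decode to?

jeans

The word is reversed, then every letter is shifted forward by 1.
Decoding tobfk: shift back: t−1=s, o−1=n, b−1=a, f−1=e, k−1=j → snaej; then reverse → jeans.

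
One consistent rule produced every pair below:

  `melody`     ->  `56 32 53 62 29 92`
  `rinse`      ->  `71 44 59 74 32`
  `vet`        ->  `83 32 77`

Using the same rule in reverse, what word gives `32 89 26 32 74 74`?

m(#13)→56 and e(#5)→32: differences scale by 3, so n = 3·pos + 17. Each letter becomes 3×(its alphabet position, a=1..z=26) + 17.
Undoing it on 32 89 26 32 74 74: 32→(32−17)÷3=5=e, 89→(89−17)÷3=24=x, 26→(26−17)÷3=3=c, 32→(32−17)÷3=5=e, 74→(74−17)÷3=19=s, 74→(74−17)÷3=19=s.

excess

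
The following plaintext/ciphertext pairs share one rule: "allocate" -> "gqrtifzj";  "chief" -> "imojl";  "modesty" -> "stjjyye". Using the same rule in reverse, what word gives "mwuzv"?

group

Shifts by position in allocate: pos 0: a→g (+6), pos 1: l→q (+5), pos 2: l→r (+6), pos 3: o→t (+5) — repeating every 2. A repeating key of period 2 is used — shifts +6, +5 over and over.
Decoding mwuzv: m−6=g, w−5=r, u−6=o, z−5=u, v−6=p.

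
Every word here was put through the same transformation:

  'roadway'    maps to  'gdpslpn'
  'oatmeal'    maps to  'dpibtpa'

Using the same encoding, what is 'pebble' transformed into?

etqqat

Compare letters: r→g is +15, o→d is +15, a→p is +15 — a constant shift. It's a constant shift of +15 (ROT15).
On pebble: p+15=e, e+15=t, b+15=q, b+15=q, l+15=a, e+15=t.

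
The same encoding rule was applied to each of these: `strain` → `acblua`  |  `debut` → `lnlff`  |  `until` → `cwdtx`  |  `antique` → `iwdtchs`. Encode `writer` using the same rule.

In strain: s→a is +8, t→c is +9, r→b is +10, a→l is +11 — the shift increases by 1 each position. Letter i (0-indexed) is shifted by i+8, so successive shifts are 8, 9, 10, ….
For writer: w+8=e, r+9=a, i+10=s, t+11=e, e+12=q, r+13=e.

easeqe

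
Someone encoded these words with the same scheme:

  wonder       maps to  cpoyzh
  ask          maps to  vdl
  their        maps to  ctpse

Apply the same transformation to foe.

Read the word backwards and shift each letter +11.
On foe: reverse → eof; then shift: e+11=p, o+11=z, f+11=q.

pzq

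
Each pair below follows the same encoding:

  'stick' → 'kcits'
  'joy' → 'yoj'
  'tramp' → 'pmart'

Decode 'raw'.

war

The output letters match the input read backwards: stick reversed is kcits. It's just the letters in reverse order.
Reversing it on raw: then reverse → war.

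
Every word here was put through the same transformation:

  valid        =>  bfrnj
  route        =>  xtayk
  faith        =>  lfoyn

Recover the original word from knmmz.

eight

Shifts by position in valid: pos 0: v→b (+6), pos 1: a→f (+5), pos 2: l→r (+6), pos 3: i→n (+5) — repeating every 2. It's a Vigenère-style cipher with numeric key [6,5]: position i shifts by key[i mod 2].
Reversing it on knmmz: k−6=e, n−5=i, m−6=g, m−5=h, z−6=t.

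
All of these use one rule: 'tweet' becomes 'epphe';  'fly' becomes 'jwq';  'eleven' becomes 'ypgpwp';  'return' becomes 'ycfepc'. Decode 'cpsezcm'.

The output letters match the input read backwards, each shifted +11: tweet reversed is teewt. Two steps: reverse the string, then apply a Caesar shift of +11.
Reversing it on cpsezcm: shift back: c−11=r, p−11=e, s−11=h, e−11=t, z−11=o, c−11=r, m−11=b → rehtorb; then reverse → brother.

brother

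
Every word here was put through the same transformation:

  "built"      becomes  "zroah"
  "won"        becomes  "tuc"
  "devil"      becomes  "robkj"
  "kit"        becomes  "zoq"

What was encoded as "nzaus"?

mouth

Read the word backwards and shift each letter +6.
Reversing it on nzaus: shift back: n−6=h, z−6=t, a−6=u, u−6=o, s−6=m → htuom; then reverse → mouth.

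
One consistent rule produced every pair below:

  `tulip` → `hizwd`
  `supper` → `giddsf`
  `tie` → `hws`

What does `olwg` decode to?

axis

Each letter is shifted forward by 14 in the alphabet (a Caesar shift of +14).
Undoing it on olwg: o−14=a, l−14=x, w−14=i, g−14=s.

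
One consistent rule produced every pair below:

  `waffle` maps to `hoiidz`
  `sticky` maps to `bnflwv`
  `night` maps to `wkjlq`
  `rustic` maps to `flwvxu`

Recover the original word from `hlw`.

The output letters match the input read backwards, each shifted +3: waffle reversed is elffaw. Read the word backwards and shift each letter +3.
Undoing it on hlw: shift back: h−3=e, l−3=i, w−3=t → eit; then reverse → tie.

tie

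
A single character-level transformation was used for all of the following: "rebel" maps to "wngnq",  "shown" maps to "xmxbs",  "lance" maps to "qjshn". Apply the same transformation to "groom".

lwxxr

The shift depends on letter class: consonant r→w is +5, but vowel e→n is +9. Vowels shift forward by 9 and consonants shift forward by 5.
On groom: g(cons)+5=l, r(cons)+5=w, o(vowel)+9=x, o(vowel)+9=x, m(cons)+5=r.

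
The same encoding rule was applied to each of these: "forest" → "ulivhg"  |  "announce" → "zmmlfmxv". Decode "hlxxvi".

Letters are reflected about the middle of the alphabet (position → 25−position): Atbash.
Undoing it on hlxxvi: h↔s, l↔o, x↔c, x↔c, v↔e, i↔r.

soccer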